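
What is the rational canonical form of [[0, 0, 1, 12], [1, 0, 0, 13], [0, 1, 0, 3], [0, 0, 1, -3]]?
R = [[0, 0, 0, 15], [1, 0, 0, 14], [0, 1, 0, 3], [0, 0, 1, -3]]

The invariant factors of A (the non-unit diagonal entries of the Smith normal form of xI - A over ℚ[x]) are (x + 3)(x^3 - 3x - 5), each dividing the next. The characteristic polynomial is their product, (x + 3)(x^3 - 3x - 5).

The rational canonical form is the block-diagonal matrix of companion matrices C(f_i):
R = [[0, 0, 0, 15], [1, 0, 0, 14], [0, 1, 0, 3], [0, 0, 1, -3]].

Note the characteristic polynomial does not split into linear factors over ℚ, so A has no Jordan form over ℚ; the rational canonical form exists over any field.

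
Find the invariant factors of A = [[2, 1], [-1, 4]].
(x - 3)^2

The Jordan structure of A has elementary divisors (x - 3)^2. Arranging the block sizes at each eigenvalue in decreasing order and taking row products gives the invariant factors.

Invariant factors (smallest first, each dividing the next): (x - 3)^2.

Check: the last factor (x - 3)^2 is the minimal polynomial, and the product (x - 3)^2 is the characteristic polynomial.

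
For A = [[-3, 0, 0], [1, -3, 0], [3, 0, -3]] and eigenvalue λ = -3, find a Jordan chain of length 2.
v_1 = [[1, 2, 7]]^T, v_2 = [[0, 1, 3]]^T

We seek v_1 ∈ ker((A + 3I)^2) \ ker(A + 3I), then set v_{i+1} = (A + 3I) v_i.

One such chain is v_1 = [[1, 2, 7]]^T, v_2 = [[0, 1, 3]]^T. Check: (A + 3I) v_2 = [[0, 0, 0]]^T = 0.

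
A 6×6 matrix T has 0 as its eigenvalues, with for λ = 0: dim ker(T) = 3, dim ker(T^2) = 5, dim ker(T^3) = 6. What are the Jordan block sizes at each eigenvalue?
λ = 0: successive nullity increments [3, 2, 1] count blocks of size ≥ k; block sizes are [3, 2, 1].

Jordan blocks: (0, 3), (0, 2), (0, 1)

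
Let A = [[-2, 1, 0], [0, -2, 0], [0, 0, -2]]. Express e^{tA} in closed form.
A has Jordan form J = [[-2, 1, 0], [0, -2, 0], [0, 0, -2]] with A = PJP^{-1}, so e^{tA} = P e^{tJ} P^{-1}.

For a Jordan block J_k(λ), e^{tJ_k(λ)} = e^{λt} · (I + tN + t^2 N^2/2! + ... + t^{k-1} N^{k-1}/(k-1)!) where N is the nilpotent superdiagonal part.

Assembling the blocks and conjugating back gives the entries of e^{tA} as shown above.

e^{tA} = [[e^{-2*t}, t*e^{-2*t}, 0], [0, e^{-2*t}, 0], [0, 0, e^{-2*t}]]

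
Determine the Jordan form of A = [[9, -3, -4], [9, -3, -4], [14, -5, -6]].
The characteristic polynomial is det(xI - A) = x^3, so the eigenvalues are 0 (algebraic multiplicity 3).

For λ = 0: rank(A) = 2, rank(A^2) = 1, rank(A^3) = 0. The eigenspace has dimension 3 - 2 = 1, so there is 1 Jordan block; the rank sequence gives block sizes [3].

Assembling the blocks gives the Jordan form J above.

J = [[0, 1, 0], [0, 0, 1], [0, 0, 0]]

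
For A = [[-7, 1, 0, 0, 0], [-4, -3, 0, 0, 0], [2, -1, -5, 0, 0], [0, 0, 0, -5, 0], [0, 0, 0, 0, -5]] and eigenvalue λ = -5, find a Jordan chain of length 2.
We seek v_1 ∈ ker((A + 5I)^2) \ ker(A + 5I), then set v_{i+1} = (A + 5I) v_i.

One such chain is v_1 = [[0, 1, 0, 0, 0]]^T, v_2 = [[1, 2, -1, 0, 0]]^T. Check: (A + 5I) v_2 = [[0, 0, 0, 0, 0]]^T = 0.

v_1 = [[0, 1, 0, 0, 0]]^T, v_2 = [[1, 2, -1, 0, 0]]^T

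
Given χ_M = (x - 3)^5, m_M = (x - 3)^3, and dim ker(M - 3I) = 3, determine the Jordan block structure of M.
λ = 3: algebraic multiplicity 5 (exponent in χ_M), largest block size 3 (exponent in m_M), 3 blocks (geometric multiplicity). These force block sizes [3, 1, 1].

Jordan blocks: (3, 3), (3, 1), (3, 1)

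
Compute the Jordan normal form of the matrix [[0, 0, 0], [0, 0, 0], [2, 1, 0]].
The characteristic polynomial is det(xI - A) = x^3, so the eigenvalues are 0 (algebraic multiplicity 3).

For λ = 0: rank(A) = 1, rank(A^2) = 0. The eigenspace has dimension 3 - 1 = 2, so there are 2 Jordan blocks; the rank sequence gives block sizes [2, 1].

Assembling the blocks gives the Jordan form J above.

J = [[0, 1, 0], [0, 0, 0], [0, 0, 0]]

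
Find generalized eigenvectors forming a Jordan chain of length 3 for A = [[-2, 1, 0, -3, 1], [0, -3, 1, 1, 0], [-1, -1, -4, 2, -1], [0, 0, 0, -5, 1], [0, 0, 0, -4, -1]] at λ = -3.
We seek v_1 ∈ ker((A + 3I)^3) \ ker((A + 3I)^2), then set v_{i+1} = (A + 3I) v_i.

One such chain is v_1 = [[0, 0, 1, 0, 0]]^T, v_2 = [[0, 1, -1, 0, 0]]^T, v_3 = [[1, -1, 0, 0, 0]]^T. Check: (A + 3I) v_3 = [[0, 0, 0, 0, 0]]^T = 0.

v_1 = [[0, 0, 1, 0, 0]]^T, v_2 = [[0, 1, -1, 0, 0]]^T, v_3 = [[1, -1, 0, 0, 0]]^T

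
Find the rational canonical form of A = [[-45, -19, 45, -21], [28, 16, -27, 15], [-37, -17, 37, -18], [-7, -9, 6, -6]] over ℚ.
R = [[0, 0, 0, 12], [1, 0, 0, -20], [0, 1, 0, 7], [0, 0, 1, 2]]

The invariant factors of A (the non-unit diagonal entries of the Smith normal form of xI - A over ℚ[x]) are (x - 2)^2(x - 1)(x + 3), each dividing the next. The characteristic polynomial is their product, (x - 2)^2(x - 1)(x + 3).

The rational canonical form is the block-diagonal matrix of companion matrices C(f_i):
R = [[0, 0, 0, 12], [1, 0, 0, -20], [0, 1, 0, 7], [0, 0, 1, 2]].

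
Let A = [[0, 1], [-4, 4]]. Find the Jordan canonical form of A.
J = [[2, 1], [0, 2]]

The characteristic polynomial is det(xI - A) = (x - 2)^2, so the eigenvalues are 2 (algebraic multiplicity 2).

For λ = 2: rank(A - 2I) = 1, rank((A - 2I)^2) = 0. The eigenspace has dimension 2 - 1 = 1, so there is 1 Jordan block; the rank sequence gives block sizes [2].

Assembling the blocks gives the Jordan form J above.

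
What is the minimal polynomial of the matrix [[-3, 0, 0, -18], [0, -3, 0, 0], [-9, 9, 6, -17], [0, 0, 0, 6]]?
m_A(x) = (x - 6)^2(x + 3)

The characteristic polynomial factors as (x - 6)^2(x + 3)^2. The minimal polynomial is ∏(x - λ)^{k_λ} where k_λ is the size of the largest Jordan block at λ.

For λ = -3: rank(A + 3I) = 2, and the largest Jordan block has size 1 (the smallest k with rank((A + 3I)^k) = rank((A + 3I)^(k+1))).
For λ = 6: rank(A - 6I) = 3, and the largest Jordan block has size 2 (the smallest k with rank((A - 6I)^k) = rank((A - 6I)^(k+1))).

So m_A(x) = (x - 6)^2(x + 3).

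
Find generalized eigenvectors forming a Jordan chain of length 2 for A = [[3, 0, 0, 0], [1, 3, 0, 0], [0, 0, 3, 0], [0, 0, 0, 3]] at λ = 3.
We seek v_1 ∈ ker((A - 3I)^2) \ ker(A - 3I), then set v_{i+1} = (A - 3I) v_i.

One such chain is v_1 = [[1, 2, 3, 2]]^T, v_2 = [[0, 1, 0, 0]]^T. Check: (A - 3I) v_2 = [[0, 0, 0, 0]]^T = 0.

v_1 = [[1, 2, 3, 2]]^T, v_2 = [[0, 1, 0, 0]]^T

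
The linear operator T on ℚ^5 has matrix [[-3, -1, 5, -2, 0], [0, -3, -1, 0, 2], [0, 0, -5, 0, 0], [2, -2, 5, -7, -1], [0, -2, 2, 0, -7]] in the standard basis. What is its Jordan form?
The characteristic polynomial is det(xI - A) = (x + 5)^5, so the eigenvalues are -5 (algebraic multiplicity 5).

For λ = -5: rank(A + 5I) = 3, rank((A + 5I)^2) = 1, rank((A + 5I)^3) = 0. The eigenspace has dimension 5 - 3 = 2, so there are 2 Jordan blocks; the rank sequence gives block sizes [3, 2].

Assembling the blocks gives the Jordan form J above.

J = [[-5, 1, 0, 0, 0], [0, -5, 1, 0, 0], [0, 0, -5, 0, 0], [0, 0, 0, -5, 1], [0, 0, 0, 0, -5]]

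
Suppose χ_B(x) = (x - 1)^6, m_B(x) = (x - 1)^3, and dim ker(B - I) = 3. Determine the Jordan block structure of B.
Jordan blocks: (1, 3), (1, 2), (1, 1)

λ = 1: algebraic multiplicity 6 (exponent in χ_B), largest block size 3 (exponent in m_B), 3 blocks (geometric multiplicity). These force block sizes [3, 2, 1].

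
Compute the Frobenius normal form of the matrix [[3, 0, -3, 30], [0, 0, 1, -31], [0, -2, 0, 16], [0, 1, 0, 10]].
The invariant factors of A (the non-unit diagonal entries of the Smith normal form of xI - A over ℚ[x]) are x - 3, (x - 4)(x - 3)^2, each dividing the next. The characteristic polynomial is their product, (x - 4)(x - 3)^3.

The rational canonical form is the block-diagonal matrix of companion matrices C(f_i):
R = [[3, 0, 0, 0], [0, 0, 0, 36], [0, 1, 0, -33], [0, 0, 1, 10]].

R = [[3, 0, 0, 0], [0, 0, 0, 36], [0, 1, 0, -33], [0, 0, 1, 10]]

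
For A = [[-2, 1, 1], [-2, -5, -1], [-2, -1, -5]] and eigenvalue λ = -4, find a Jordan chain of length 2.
v_1 = [[-2, 4, 1]]^T, v_2 = [[1, -1, -1]]^T

We seek v_1 ∈ ker((A + 4I)^2) \ ker(A + 4I), then set v_{i+1} = (A + 4I) v_i.

One such chain is v_1 = [[-2, 4, 1]]^T, v_2 = [[1, -1, -1]]^T. Check: (A + 4I) v_2 = [[0, 0, 0]]^T = 0.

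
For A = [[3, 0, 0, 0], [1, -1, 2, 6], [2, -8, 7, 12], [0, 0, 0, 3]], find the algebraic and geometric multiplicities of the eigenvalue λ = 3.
The characteristic polynomial is (x - 3)^4, so the factor x - 3 appears with exponent 4: the algebraic multiplicity is 4.

rank(A - 3I) = 1, so the eigenspace has dimension 4 - 1 = 3: the geometric multiplicity is 3.

Since 3 < 4, A is not diagonalizable.

algebraic multiplicity 4, geometric multiplicity 3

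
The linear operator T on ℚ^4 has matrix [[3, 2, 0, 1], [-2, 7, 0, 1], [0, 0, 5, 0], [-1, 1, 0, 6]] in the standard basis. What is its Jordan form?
The characteristic polynomial is det(xI - A) = (x - 6)(x - 5)^3, so the eigenvalues are 5 (algebraic multiplicity 3), 6 (algebraic multiplicity 1).

For λ = 5: rank(A - 5I) = 2, rank((A - 5I)^2) = 1. The eigenspace has dimension 4 - 2 = 2, so there are 2 Jordan blocks; the rank sequence gives block sizes [2, 1].

For λ = 6: algebraic multiplicity 1 gives one 1×1 block.

Assembling the blocks gives the Jordan form J above.

J = [[5, 1, 0, 0], [0, 5, 0, 0], [0, 0, 5, 0], [0, 0, 0, 6]]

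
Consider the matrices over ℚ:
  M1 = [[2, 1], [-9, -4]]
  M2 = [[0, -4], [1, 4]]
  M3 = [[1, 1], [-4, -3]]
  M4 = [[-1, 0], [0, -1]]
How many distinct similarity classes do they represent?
Characteristic polynomials: χ_{M1} = (x + 1)^2, χ_{M2} = (x - 2)^2, χ_{M3} = (x + 1)^2, χ_{M4} = (x + 1)^2.

{M1, M3}: invariant factors (x + 1)^2.

{M2}: invariant factors (x - 2)^2.

{M4}: invariant factors x + 1, x + 1.

Matrices are similar if and only if their invariant-factor lists agree; the partition into similarity classes is {M1, M3}, {M2}, {M4}.

3 classes: {M1, M3}, {M2}, {M4}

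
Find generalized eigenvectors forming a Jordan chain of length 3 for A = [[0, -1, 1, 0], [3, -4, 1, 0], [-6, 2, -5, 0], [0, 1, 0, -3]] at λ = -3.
We seek v_1 ∈ ker((A + 3I)^3) \ ker((A + 3I)^2), then set v_{i+1} = (A + 3I) v_i.

One such chain is v_1 = [[0, 0, 1, 2]]^T, v_2 = [[1, 1, -2, 0]]^T, v_3 = [[0, 0, 0, 1]]^T. Check: (A + 3I) v_3 = [[0, 0, 0, 0]]^T = 0.

v_1 = [[0, 0, 1, 2]]^T, v_2 = [[1, 1, -2, 0]]^T, v_3 = [[0, 0, 0, 1]]^T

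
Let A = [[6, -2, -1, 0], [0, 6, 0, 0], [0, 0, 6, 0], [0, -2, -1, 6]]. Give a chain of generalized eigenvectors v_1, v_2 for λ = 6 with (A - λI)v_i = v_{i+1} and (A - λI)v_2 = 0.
v_1 = [[0, 1, -1, 0]]^T, v_2 = [[-1, 0, 0, -1]]^T

We seek v_1 ∈ ker((A - 6I)^2) \ ker(A - 6I), then set v_{i+1} = (A - 6I) v_i.

One such chain is v_1 = [[0, 1, -1, 0]]^T, v_2 = [[-1, 0, 0, -1]]^T. Check: (A - 6I) v_2 = [[0, 0, 0, 0]]^T = 0.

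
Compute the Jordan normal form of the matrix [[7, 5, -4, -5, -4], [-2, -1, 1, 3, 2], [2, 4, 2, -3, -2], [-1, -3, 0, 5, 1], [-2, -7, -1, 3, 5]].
J = [[3, 1, 0, 0, 0], [0, 3, 0, 0, 0], [0, 0, 4, 1, 0], [0, 0, 0, 4, 1], [0, 0, 0, 0, 4]]

The characteristic polynomial is det(xI - A) = (x - 4)^3(x - 3)^2, so the eigenvalues are 3 (algebraic multiplicity 2), 4 (algebraic multiplicity 3).

For λ = 3: rank(A - 3I) = 4, rank((A - 3I)^2) = 3. The eigenspace has dimension 5 - 4 = 1, so there is 1 Jordan block; the rank sequence gives block sizes [2].

For λ = 4: rank(A - 4I) = 4, rank((A - 4I)^2) = 3, rank((A - 4I)^3) = 2. The eigenspace has dimension 5 - 4 = 1, so there is 1 Jordan block; the rank sequence gives block sizes [3].

Assembling the blocks gives the Jordan form J above.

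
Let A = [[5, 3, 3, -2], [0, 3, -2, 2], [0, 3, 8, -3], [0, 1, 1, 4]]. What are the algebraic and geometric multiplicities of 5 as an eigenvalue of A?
The characteristic polynomial is (x - 5)^4, so the factor x - 5 appears with exponent 4: the algebraic multiplicity is 4.

rank(A - 5I) = 2, so the eigenspace has dimension 4 - 2 = 2: the geometric multiplicity is 2.

Since 2 < 4, A is not diagonalizable.

algebraic multiplicity 4, geometric multiplicity 2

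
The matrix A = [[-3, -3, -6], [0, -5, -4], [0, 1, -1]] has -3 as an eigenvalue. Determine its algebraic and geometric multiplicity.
algebraic multiplicity 3, geometric multiplicity 2

The characteristic polynomial is (x + 3)^3, so the factor x + 3 appears with exponent 3: the algebraic multiplicity is 3.

rank(A + 3I) = 1, so the eigenspace has dimension 3 - 1 = 2: the geometric multiplicity is 2.

Since 2 < 3, A is not diagonalizable.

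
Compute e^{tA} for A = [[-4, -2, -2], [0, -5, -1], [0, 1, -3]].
A has Jordan form J = [[-4, 1, 0], [0, -4, 0], [0, 0, -4]] with A = PJP^{-1}, so e^{tA} = P e^{tJ} P^{-1}.

For a Jordan block J_k(λ), e^{tJ_k(λ)} = e^{λt} · (I + tN + t^2 N^2/2! + ... + t^{k-1} N^{k-1}/(k-1)!) where N is the nilpotent superdiagonal part.

Assembling the blocks and conjugating back gives the entries of e^{tA} as shown above.

e^{tA} = [[e^{-4*t}, -2*t*e^{-4*t}, -2*t*e^{-4*t}], [0, (1 - t)*e^{-4*t}, -t*e^{-4*t}], [0, t*e^{-4*t}, (t + 1)*e^{-4*t}]]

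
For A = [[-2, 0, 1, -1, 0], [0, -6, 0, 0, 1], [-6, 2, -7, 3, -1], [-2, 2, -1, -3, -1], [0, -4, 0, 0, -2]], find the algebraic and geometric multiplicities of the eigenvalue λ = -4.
algebraic multiplicity 5, geometric multiplicity 3

The characteristic polynomial is (x + 4)^5, so the factor x + 4 appears with exponent 5: the algebraic multiplicity is 5.

rank(A + 4I) = 2, so the eigenspace has dimension 5 - 2 = 3: the geometric multiplicity is 3.

Since 3 < 5, A is not diagonalizable.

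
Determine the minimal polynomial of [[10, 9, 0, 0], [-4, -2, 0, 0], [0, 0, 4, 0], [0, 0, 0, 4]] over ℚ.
The characteristic polynomial factors as (x - 4)^4. The minimal polynomial is ∏(x - λ)^{k_λ} where k_λ is the size of the largest Jordan block at λ.

For λ = 4: rank(A - 4I) = 1, and the largest Jordan block has size 2 (the smallest k with rank((A - 4I)^k) = rank((A - 4I)^(k+1))).

So m_A(x) = (x - 4)^2.

m_A(x) = (x - 4)^2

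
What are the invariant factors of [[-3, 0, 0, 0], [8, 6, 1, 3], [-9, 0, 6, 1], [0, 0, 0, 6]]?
(x - 6)^3(x + 3)

The Jordan structure of A has elementary divisors (x + 3), (x - 6)^3. Arranging the block sizes at each eigenvalue in decreasing order and taking row products gives the invariant factors.

Invariant factors (smallest first, each dividing the next): (x - 6)^3(x + 3).

Check: the last factor (x - 6)^3(x + 3) is the minimal polynomial, and the product (x - 6)^3(x + 3) is the characteristic polynomial.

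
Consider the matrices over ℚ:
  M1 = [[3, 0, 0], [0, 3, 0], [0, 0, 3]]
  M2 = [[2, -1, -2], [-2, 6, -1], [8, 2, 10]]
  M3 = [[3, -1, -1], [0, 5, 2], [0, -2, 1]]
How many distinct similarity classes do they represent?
3 classes: {M1}, {M2}, {M3}

Characteristic polynomials: χ_{M1} = (x - 3)^3, χ_{M2} = (x - 6)^3, χ_{M3} = (x - 3)^3.

{M1}: invariant factors x - 3, x - 3, x - 3.

{M2}: invariant factors (x - 6)^3.

{M3}: invariant factors x - 3, (x - 3)^2.

Matrices are similar if and only if their invariant-factor lists agree; the partition into similarity classes is {M1}, {M2}, {M3}.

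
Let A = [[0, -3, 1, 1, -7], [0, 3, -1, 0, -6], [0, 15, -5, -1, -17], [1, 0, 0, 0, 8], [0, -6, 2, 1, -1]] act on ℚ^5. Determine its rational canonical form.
The invariant factors of A (the non-unit diagonal entries of the Smith normal form of xI - A over ℚ[x]) are x, x(x - 1)^2(x + 5), each dividing the next. The characteristic polynomial is their product, x^2(x - 1)^2(x + 5).

The rational canonical form is the block-diagonal matrix of companion matrices C(f_i):
R = [[0, 0, 0, 0, 0], [0, 0, 0, 0, 0], [0, 1, 0, 0, -5], [0, 0, 1, 0, 9], [0, 0, 0, 1, -3]].

R = [[0, 0, 0, 0, 0], [0, 0, 0, 0, 0], [0, 1, 0, 0, -5], [0, 0, 1, 0, 9], [0, 0, 0, 1, -3]]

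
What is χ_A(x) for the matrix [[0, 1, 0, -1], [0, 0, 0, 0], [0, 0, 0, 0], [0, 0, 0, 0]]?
xI - A = [[x, -1, 0, 1], [0, x, 0, 0], [0, 0, x, 0], [0, 0, 0, x]].

Expanding det(xI - A) along the first row:
det(xI - A) = + (x)·det([[x, 0, 0], [0, x, 0], [0, 0, x]]) - (-1)·det([[0, 0, 0], [0, x, 0], [0, 0, x]]) + (0)·det([[0, x, 0], [0, 0, 0], [0, 0, x]]) - (1)·det([[0, x, 0], [0, 0, x], [0, 0, 0]]).

Evaluating gives χ_A(x) = x^4.

χ_A(x) = x^4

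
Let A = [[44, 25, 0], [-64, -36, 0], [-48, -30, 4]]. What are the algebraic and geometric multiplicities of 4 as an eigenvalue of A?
algebraic multiplicity 3, geometric multiplicity 2

The characteristic polynomial is (x - 4)^3, so the factor x - 4 appears with exponent 3: the algebraic multiplicity is 3.

rank(A - 4I) = 1, so the eigenspace has dimension 3 - 1 = 2: the geometric multiplicity is 2.

Since 2 < 3, A is not diagonalizable.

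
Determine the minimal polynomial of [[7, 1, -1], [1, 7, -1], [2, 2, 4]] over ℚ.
m_A(x) = (x - 6)^2

The characteristic polynomial factors as (x - 6)^3. The minimal polynomial is ∏(x - λ)^{k_λ} where k_λ is the size of the largest Jordan block at λ.

For λ = 6: rank(A - 6I) = 1, and the largest Jordan block has size 2 (the smallest k with rank((A - 6I)^k) = rank((A - 6I)^(k+1))).

So m_A(x) = (x - 6)^2.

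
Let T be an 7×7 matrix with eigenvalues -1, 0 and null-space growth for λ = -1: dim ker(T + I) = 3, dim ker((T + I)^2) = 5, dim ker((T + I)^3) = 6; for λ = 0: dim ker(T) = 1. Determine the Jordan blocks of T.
Jordan blocks: (-1, 3), (-1, 2), (-1, 1), (0, 1)

λ = -1: successive nullity increments [3, 2, 1] count blocks of size ≥ k; block sizes are [3, 2, 1].
λ = 0: successive nullity increments [1] count blocks of size ≥ k; block sizes are [1].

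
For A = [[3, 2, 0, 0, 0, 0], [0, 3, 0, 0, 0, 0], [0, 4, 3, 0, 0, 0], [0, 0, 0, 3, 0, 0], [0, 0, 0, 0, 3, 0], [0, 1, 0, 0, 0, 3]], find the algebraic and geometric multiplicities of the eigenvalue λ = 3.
algebraic multiplicity 6, geometric multiplicity 5

The characteristic polynomial is (x - 3)^6, so the factor x - 3 appears with exponent 6: the algebraic multiplicity is 6.

rank(A - 3I) = 1, so the eigenspace has dimension 6 - 1 = 5: the geometric multiplicity is 5.

Since 5 < 6, A is not diagonalizable.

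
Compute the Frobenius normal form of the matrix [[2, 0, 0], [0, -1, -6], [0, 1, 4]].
The invariant factors of A (the non-unit diagonal entries of the Smith normal form of xI - A over ℚ[x]) are x - 2, (x - 2)(x - 1), each dividing the next. The characteristic polynomial is their product, (x - 2)^2(x - 1).

The rational canonical form is the block-diagonal matrix of companion matrices C(f_i):
R = [[2, 0, 0], [0, 0, -2], [0, 1, 3]].

R = [[2, 0, 0], [0, 0, -2], [0, 1, 3]]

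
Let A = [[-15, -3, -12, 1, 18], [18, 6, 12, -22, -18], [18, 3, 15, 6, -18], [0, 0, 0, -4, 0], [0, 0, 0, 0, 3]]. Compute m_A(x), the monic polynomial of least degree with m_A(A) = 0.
The characteristic polynomial factors as x(x - 3)^3(x + 4). The minimal polynomial is ∏(x - λ)^{k_λ} where k_λ is the size of the largest Jordan block at λ.

For λ = -4: rank(A + 4I) = 4, and the largest Jordan block has size 1 (the smallest k with rank((A + 4I)^k) = rank((A + 4I)^(k+1))).
For λ = 0: rank(A) = 4, and the largest Jordan block has size 1 (the smallest k with rank(A^k) = rank(A^(k+1))).
For λ = 3: rank(A - 3I) = 2, and the largest Jordan block has size 1 (the smallest k with rank((A - 3I)^k) = rank((A - 3I)^(k+1))).

So m_A(x) = x(x - 3)(x + 4).

m_A(x) = x(x - 3)(x + 4)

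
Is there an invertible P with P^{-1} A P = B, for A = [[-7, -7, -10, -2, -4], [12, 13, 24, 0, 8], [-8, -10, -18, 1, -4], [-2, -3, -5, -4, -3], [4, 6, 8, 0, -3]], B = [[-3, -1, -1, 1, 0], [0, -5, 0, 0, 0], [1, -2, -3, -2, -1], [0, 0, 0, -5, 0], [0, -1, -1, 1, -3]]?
Both have characteristic polynomial (x + 3)^3(x + 5)^2, but the minimal polynomial of A is (x + 3)^3(x + 5)^2 while the minimal polynomial of B is (x + 3)^3(x + 5). The minimal polynomial is a similarity invariant, so A and B are not similar.

No.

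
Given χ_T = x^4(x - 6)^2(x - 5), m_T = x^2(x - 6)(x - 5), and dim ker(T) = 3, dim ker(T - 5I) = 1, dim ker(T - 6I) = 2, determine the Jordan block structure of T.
Jordan blocks: (0, 2), (0, 1), (0, 1), (5, 1), (6, 1), (6, 1)

λ = 0: algebraic multiplicity 4 (exponent in χ_T), largest block size 2 (exponent in m_T), 3 blocks (geometric multiplicity). These force block sizes [2, 1, 1].
λ = 5: algebraic multiplicity 1 (exponent in χ_T), largest block size 1 (exponent in m_T), 1 block (geometric multiplicity). This forces block sizes [1].
λ = 6: algebraic multiplicity 2 (exponent in χ_T), largest block size 1 (exponent in m_T), 2 blocks (geometric multiplicity). These force block sizes [1, 1].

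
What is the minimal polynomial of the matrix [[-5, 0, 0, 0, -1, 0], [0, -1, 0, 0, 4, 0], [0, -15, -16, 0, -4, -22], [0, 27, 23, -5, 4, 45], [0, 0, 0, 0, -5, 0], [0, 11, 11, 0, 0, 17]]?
The characteristic polynomial factors as (x - 6)(x + 1)(x + 5)^4. The minimal polynomial is ∏(x - λ)^{k_λ} where k_λ is the size of the largest Jordan block at λ.

For λ = -5: rank(A + 5I) = 4, and the largest Jordan block has size 2 (the smallest k with rank((A + 5I)^k) = rank((A + 5I)^(k+1))).
For λ = -1: rank(A + I) = 5, and the largest Jordan block has size 1 (the smallest k with rank((A + I)^k) = rank((A + I)^(k+1))).
For λ = 6: rank(A - 6I) = 5, and the largest Jordan block has size 1 (the smallest k with rank((A - 6I)^k) = rank((A - 6I)^(k+1))).

So m_A(x) = (x - 6)(x + 1)(x + 5)^2.

m_A(x) = (x - 6)(x + 1)(x + 5)^2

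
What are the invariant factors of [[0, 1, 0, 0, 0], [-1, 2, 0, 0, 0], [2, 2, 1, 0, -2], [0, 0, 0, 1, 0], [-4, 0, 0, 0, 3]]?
x - 1, x - 1, (x - 3)(x - 1)^2

The Jordan structure of A has elementary divisors (x - 1)^2, (x - 1), (x - 1), (x - 3). Arranging the block sizes at each eigenvalue in decreasing order and taking row products gives the invariant factors.

Invariant factors (smallest first, each dividing the next): x - 1, x - 1, (x - 3)(x - 1)^2.

Check: the last factor (x - 3)(x - 1)^2 is the minimal polynomial, and the product (x - 3)(x - 1)^4 is the characteristic polynomial.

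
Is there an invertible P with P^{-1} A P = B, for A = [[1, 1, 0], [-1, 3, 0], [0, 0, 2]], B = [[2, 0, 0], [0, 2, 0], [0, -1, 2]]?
Yes.

Two matrices over a field are similar if and only if they have the same invariant factors.

Both A and B have characteristic polynomial (x - 2)^3 and minimal polynomial (x - 2)^2. Computing further, both have invariant factors x - 2, (x - 2)^2. Hence A and B are similar.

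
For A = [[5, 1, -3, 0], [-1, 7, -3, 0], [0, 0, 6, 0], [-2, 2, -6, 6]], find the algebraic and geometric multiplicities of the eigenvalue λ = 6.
algebraic multiplicity 4, geometric multiplicity 3

The characteristic polynomial is (x - 6)^4, so the factor x - 6 appears with exponent 4: the algebraic multiplicity is 4.

rank(A - 6I) = 1, so the eigenspace has dimension 4 - 1 = 3: the geometric multiplicity is 3.

Since 3 < 4, A is not diagonalizable.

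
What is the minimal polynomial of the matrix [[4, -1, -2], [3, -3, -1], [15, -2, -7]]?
The characteristic polynomial factors as (x + 2)^3. The minimal polynomial is ∏(x - λ)^{k_λ} where k_λ is the size of the largest Jordan block at λ.

For λ = -2: rank(A + 2I) = 2, and the largest Jordan block has size 3 (the smallest k with rank((A + 2I)^k) = rank((A + 2I)^(k+1))).

So m_A(x) = (x + 2)^3.

m_A(x) = (x + 2)^3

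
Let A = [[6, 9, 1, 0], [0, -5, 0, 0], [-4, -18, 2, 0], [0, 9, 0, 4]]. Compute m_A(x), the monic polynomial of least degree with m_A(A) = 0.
The characteristic polynomial factors as (x - 4)^3(x + 5). The minimal polynomial is ∏(x - λ)^{k_λ} where k_λ is the size of the largest Jordan block at λ.

For λ = -5: rank(A + 5I) = 3, and the largest Jordan block has size 1 (the smallest k with rank((A + 5I)^k) = rank((A + 5I)^(k+1))).
For λ = 4: rank(A - 4I) = 2, and the largest Jordan block has size 2 (the smallest k with rank((A - 4I)^k) = rank((A - 4I)^(k+1))).

So m_A(x) = (x - 4)^2(x + 5).

m_A(x) = (x - 4)^2(x + 5)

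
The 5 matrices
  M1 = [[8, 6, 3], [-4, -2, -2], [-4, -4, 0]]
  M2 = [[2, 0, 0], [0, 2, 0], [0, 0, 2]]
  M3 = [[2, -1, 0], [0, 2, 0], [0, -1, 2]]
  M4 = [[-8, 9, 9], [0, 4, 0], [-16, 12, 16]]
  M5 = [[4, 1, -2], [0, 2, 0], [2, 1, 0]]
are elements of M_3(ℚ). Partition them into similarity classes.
Characteristic polynomials: χ_{M1} = (x - 2)^3, χ_{M2} = (x - 2)^3, χ_{M3} = (x - 2)^3, χ_{M4} = (x - 4)^3, χ_{M5} = (x - 2)^3.

{M1, M3, M5}: invariant factors x - 2, (x - 2)^2.

{M2}: invariant factors x - 2, x - 2, x - 2.

{M4}: invariant factors x - 4, (x - 4)^2.

Matrices are similar if and only if their invariant-factor lists agree; the partition into similarity classes is {M1, M3, M5}, {M2}, {M4}.

3 classes: {M1, M3, M5}, {M2}, {M4}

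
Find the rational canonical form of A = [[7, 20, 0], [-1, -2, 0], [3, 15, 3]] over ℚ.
The invariant factors of A (the non-unit diagonal entries of the Smith normal form of xI - A over ℚ[x]) are x - 3, (x - 3)(x - 2), each dividing the next. The characteristic polynomial is their product, (x - 3)^2(x - 2).

The rational canonical form is the block-diagonal matrix of companion matrices C(f_i):
R = [[3, 0, 0], [0, 0, -6], [0, 1, 5]].

R = [[3, 0, 0], [0, 0, -6], [0, 1, 5]]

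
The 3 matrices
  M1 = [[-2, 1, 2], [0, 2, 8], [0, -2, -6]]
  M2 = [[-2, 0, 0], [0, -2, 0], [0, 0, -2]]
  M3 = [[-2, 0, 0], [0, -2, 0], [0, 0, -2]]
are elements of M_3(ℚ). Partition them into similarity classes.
2 classes: {M1}, {M2, M3}

Characteristic polynomials: χ_{M1} = (x + 2)^3, χ_{M2} = (x + 2)^3, χ_{M3} = (x + 2)^3.

{M1}: invariant factors x + 2, (x + 2)^2.

{M2, M3}: invariant factors x + 2, x + 2, x + 2.

Matrices are similar if and only if their invariant-factor lists agree; the partition into similarity classes is {M1}, {M2, M3}.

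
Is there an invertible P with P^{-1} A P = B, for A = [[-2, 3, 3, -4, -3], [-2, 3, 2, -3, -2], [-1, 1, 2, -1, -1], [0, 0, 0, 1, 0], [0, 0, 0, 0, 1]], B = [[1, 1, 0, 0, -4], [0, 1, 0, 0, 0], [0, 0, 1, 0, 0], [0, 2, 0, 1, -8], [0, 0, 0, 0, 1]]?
Both have characteristic polynomial (x - 1)^5 and minimal polynomial (x - 1)^2. But rank(A - I) = 2 for A while rank(B - I) = 1 for B, so the number of Jordan blocks at λ = 1 differs. A and B are not similar.

No.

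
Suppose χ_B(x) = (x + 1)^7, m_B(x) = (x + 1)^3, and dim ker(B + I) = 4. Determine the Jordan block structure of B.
λ = -1: algebraic multiplicity 7 (exponent in χ_B), largest block size 3 (exponent in m_B), 4 blocks (geometric multiplicity). These force block sizes [3, 2, 1, 1].

Jordan blocks: (-1, 3), (-1, 2), (-1, 1), (-1, 1)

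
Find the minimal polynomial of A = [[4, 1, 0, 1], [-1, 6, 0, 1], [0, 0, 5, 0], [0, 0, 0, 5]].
The characteristic polynomial factors as (x - 5)^4. The minimal polynomial is ∏(x - λ)^{k_λ} where k_λ is the size of the largest Jordan block at λ.

For λ = 5: rank(A - 5I) = 1, and the largest Jordan block has size 2 (the smallest k with rank((A - 5I)^k) = rank((A - 5I)^(k+1))).

So m_A(x) = (x - 5)^2.

m_A(x) = (x - 5)^2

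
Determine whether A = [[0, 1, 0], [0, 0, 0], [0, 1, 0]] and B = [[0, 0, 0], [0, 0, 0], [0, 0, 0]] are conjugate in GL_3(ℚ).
Both have characteristic polynomial x^3, but the minimal polynomial of A is x^2 while the minimal polynomial of B is x. The minimal polynomial is a similarity invariant, so A and B are not similar.

No.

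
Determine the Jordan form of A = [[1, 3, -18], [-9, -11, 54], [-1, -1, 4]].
The characteristic polynomial is det(xI - A) = (x + 2)^3, so the eigenvalues are -2 (algebraic multiplicity 3).

For λ = -2: rank(A + 2I) = 1, rank((A + 2I)^2) = 0. The eigenspace has dimension 3 - 1 = 2, so there are 2 Jordan blocks; the rank sequence gives block sizes [2, 1].

Assembling the blocks gives the Jordan form J above.

J = [[-2, 1, 0], [0, -2, 0], [0, 0, -2]]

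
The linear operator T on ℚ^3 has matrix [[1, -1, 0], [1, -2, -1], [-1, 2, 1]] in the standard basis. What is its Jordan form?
J = [[0, 1, 0], [0, 0, 1], [0, 0, 0]]

The characteristic polynomial is det(xI - A) = x^3, so the eigenvalues are 0 (algebraic multiplicity 3).

For λ = 0: rank(A) = 2, rank(A^2) = 1, rank(A^3) = 0. The eigenspace has dimension 3 - 2 = 1, so there is 1 Jordan block; the rank sequence gives block sizes [3].

Assembling the blocks gives the Jordan form J above.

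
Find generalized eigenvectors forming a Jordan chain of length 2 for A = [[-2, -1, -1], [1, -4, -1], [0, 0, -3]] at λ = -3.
v_1 = [[-3, -2, -2]]^T, v_2 = [[1, 1, 0]]^T

We seek v_1 ∈ ker((A + 3I)^2) \ ker(A + 3I), then set v_{i+1} = (A + 3I) v_i.

One such chain is v_1 = [[-3, -2, -2]]^T, v_2 = [[1, 1, 0]]^T. Check: (A + 3I) v_2 = [[0, 0, 0]]^T = 0.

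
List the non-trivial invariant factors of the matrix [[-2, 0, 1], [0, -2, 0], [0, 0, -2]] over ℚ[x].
The Jordan structure of A has elementary divisors (x + 2)^2, (x + 2). Arranging the block sizes at each eigenvalue in decreasing order and taking row products gives the invariant factors.

Invariant factors (smallest first, each dividing the next): x + 2, (x + 2)^2.

Check: the last factor (x + 2)^2 is the minimal polynomial, and the product (x + 2)^3 is the characteristic polynomial.

x + 2, (x + 2)^2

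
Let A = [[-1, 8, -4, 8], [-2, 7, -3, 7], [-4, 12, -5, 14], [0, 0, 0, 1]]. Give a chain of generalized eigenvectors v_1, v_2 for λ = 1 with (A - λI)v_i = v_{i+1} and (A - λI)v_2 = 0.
v_1 = [[0, 0, 2, 1]]^T, v_2 = [[0, 1, 2, 0]]^T

We seek v_1 ∈ ker((A - I)^2) \ ker(A - I), then set v_{i+1} = (A - I) v_i.

One such chain is v_1 = [[0, 0, 2, 1]]^T, v_2 = [[0, 1, 2, 0]]^T. Check: (A - I) v_2 = [[0, 0, 0, 0]]^T = 0.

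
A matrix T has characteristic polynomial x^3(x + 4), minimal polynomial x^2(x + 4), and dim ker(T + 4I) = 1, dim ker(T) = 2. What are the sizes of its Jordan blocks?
λ = -4: algebraic multiplicity 1 (exponent in χ_T), largest block size 1 (exponent in m_T), 1 block (geometric multiplicity). This forces block sizes [1].
λ = 0: algebraic multiplicity 3 (exponent in χ_T), largest block size 2 (exponent in m_T), 2 blocks (geometric multiplicity). These force block sizes [2, 1].

Jordan blocks: (-4, 1), (0, 2), (0, 1)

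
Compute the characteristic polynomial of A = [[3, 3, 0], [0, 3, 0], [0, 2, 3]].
χ_A(x) = (x - 3)^3

xI - A = [[x - 3, -3, 0], [0, x - 3, 0], [0, -2, x - 3]].

Expanding det(xI - A) along the first row:
det(xI - A) = + (x - 3)·det([[x - 3, 0], [-2, x - 3]]) - (-3)·det([[0, 0], [0, x - 3]]) + (0)·det([[0, x - 3], [0, -2]]).

Evaluating gives χ_A(x) = x^3 - 9x^2 + 27x - 27 = (x - 3)^3.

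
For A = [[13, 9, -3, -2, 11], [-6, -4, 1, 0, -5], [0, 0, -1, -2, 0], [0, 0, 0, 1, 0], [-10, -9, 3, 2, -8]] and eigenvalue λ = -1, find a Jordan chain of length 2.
v_1 = [[-2, 1, 0, 0, 2]]^T, v_2 = [[3, -1, 0, 0, -3]]^T

We seek v_1 ∈ ker((A + I)^2) \ ker(A + I), then set v_{i+1} = (A + I) v_i.

One such chain is v_1 = [[-2, 1, 0, 0, 2]]^T, v_2 = [[3, -1, 0, 0, -3]]^T. Check: (A + I) v_2 = [[0, 0, 0, 0, 0]]^T = 0.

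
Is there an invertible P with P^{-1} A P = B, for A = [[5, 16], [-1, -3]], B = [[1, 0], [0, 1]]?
Both have characteristic polynomial (x - 1)^2, but the minimal polynomial of A is (x - 1)^2 while the minimal polynomial of B is x - 1. The minimal polynomial is a similarity invariant, so A and B are not similar.

No.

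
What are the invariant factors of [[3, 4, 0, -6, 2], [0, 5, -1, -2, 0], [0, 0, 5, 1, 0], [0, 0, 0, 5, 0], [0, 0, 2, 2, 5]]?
x - 5, (x - 5)^3(x - 3)

The Jordan structure of A has elementary divisors (x - 3), (x - 5)^3, (x - 5). Arranging the block sizes at each eigenvalue in decreasing order and taking row products gives the invariant factors.

Invariant factors (smallest first, each dividing the next): x - 5, (x - 5)^3(x - 3).

Check: the last factor (x - 5)^3(x - 3) is the minimal polynomial, and the product (x - 5)^4(x - 3) is the characteristic polynomial.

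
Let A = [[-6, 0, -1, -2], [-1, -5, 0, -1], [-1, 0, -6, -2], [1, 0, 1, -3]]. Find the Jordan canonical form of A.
J = [[-5, 1, 0, 0], [0, -5, 0, 0], [0, 0, -5, 1], [0, 0, 0, -5]]

The characteristic polynomial is det(xI - A) = (x + 5)^4, so the eigenvalues are -5 (algebraic multiplicity 4).

For λ = -5: rank(A + 5I) = 2, rank((A + 5I)^2) = 0. The eigenspace has dimension 4 - 2 = 2, so there are 2 Jordan blocks; the rank sequence gives block sizes [2, 2].

Assembling the blocks gives the Jordan form J above.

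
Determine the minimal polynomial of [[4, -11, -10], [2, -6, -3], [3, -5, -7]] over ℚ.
The characteristic polynomial factors as (x + 3)^3. The minimal polynomial is ∏(x - λ)^{k_λ} where k_λ is the size of the largest Jordan block at λ.

For λ = -3: rank(A + 3I) = 2, and the largest Jordan block has size 3 (the smallest k with rank((A + 3I)^k) = rank((A + 3I)^(k+1))).

So m_A(x) = (x + 3)^3.

m_A(x) = (x + 3)^3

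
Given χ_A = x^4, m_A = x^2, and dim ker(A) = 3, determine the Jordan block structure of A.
λ = 0: algebraic multiplicity 4 (exponent in χ_A), largest block size 2 (exponent in m_A), 3 blocks (geometric multiplicity). These force block sizes [2, 1, 1].

Jordan blocks: (0, 2), (0, 1), (0, 1)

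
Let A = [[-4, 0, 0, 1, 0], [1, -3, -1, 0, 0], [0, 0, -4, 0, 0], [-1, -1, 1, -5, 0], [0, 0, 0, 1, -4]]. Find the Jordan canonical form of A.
The characteristic polynomial is det(xI - A) = (x + 4)^5, so the eigenvalues are -4 (algebraic multiplicity 5).

For λ = -4: rank(A + 4I) = 2, rank((A + 4I)^2) = 1, rank((A + 4I)^3) = 0. The eigenspace has dimension 5 - 2 = 3, so there are 3 Jordan blocks; the rank sequence gives block sizes [3, 1, 1].

Assembling the blocks gives the Jordan form J above.

J = [[-4, 1, 0, 0, 0], [0, -4, 1, 0, 0], [0, 0, -4, 0, 0], [0, 0, 0, -4, 0], [0, 0, 0, 0, -4]]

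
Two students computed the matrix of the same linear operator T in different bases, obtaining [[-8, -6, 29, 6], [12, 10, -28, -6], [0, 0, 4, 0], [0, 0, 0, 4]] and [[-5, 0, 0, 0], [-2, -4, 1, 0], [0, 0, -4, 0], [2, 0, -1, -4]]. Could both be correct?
trace(A) = 10 but trace(B) = -17. The trace is a similarity invariant, so A and B are not similar.

No.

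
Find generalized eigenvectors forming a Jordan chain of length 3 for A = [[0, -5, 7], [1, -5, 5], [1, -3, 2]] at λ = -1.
v_1 = [[0, 0, 1]]^T, v_2 = [[7, 5, 3]]^T, v_3 = [[3, 2, 1]]^T

We seek v_1 ∈ ker((A + I)^3) \ ker((A + I)^2), then set v_{i+1} = (A + I) v_i.

One such chain is v_1 = [[0, 0, 1]]^T, v_2 = [[7, 5, 3]]^T, v_3 = [[3, 2, 1]]^T. Check: (A + I) v_3 = [[0, 0, 0]]^T = 0.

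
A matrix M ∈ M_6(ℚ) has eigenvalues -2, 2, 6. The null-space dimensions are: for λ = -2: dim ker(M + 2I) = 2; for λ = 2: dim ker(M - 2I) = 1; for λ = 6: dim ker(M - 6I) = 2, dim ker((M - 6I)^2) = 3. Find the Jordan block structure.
λ = -2: successive nullity increments [2] count blocks of size ≥ k; block sizes are [1, 1].
λ = 2: successive nullity increments [1] count blocks of size ≥ k; block sizes are [1].
λ = 6: successive nullity increments [2, 1] count blocks of size ≥ k; block sizes are [2, 1].

Jordan blocks: (-2, 1), (-2, 1), (2, 1), (6, 2), (6, 1)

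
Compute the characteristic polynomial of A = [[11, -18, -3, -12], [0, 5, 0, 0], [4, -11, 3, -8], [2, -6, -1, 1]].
χ_A(x) = (x - 5)^4

xI - A = [[x - 11, 18, 3, 12], [0, x - 5, 0, 0], [-4, 11, x - 3, 8], [-2, 6, 1, x - 1]].

Expanding det(xI - A) along the first row:
det(xI - A) = + (x - 11)·det([[x - 5, 0, 0], [11, x - 3, 8], [6, 1, x - 1]]) - (18)·det([[0, 0, 0], [-4, x - 3, 8], [-2, 1, x - 1]]) + (3)·det([[0, x - 5, 0], [-4, 11, 8], [-2, 6, x - 1]]) - (12)·det([[0, x - 5, 0], [-4, 11, x - 3], [-2, 6, 1]]).

Evaluating gives χ_A(x) = x^4 - 20x^3 + 150x^2 - 500x + 625 = (x - 5)^4.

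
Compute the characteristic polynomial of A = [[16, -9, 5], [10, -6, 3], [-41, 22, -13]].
χ_A(x) = (x + 1)^3

xI - A = [[x - 16, 9, -5], [-10, x + 6, -3], [41, -22, x + 13]].

Expanding det(xI - A) along the first row:
det(xI - A) = + (x - 16)·det([[x + 6, -3], [-22, x + 13]]) - (9)·det([[-10, -3], [41, x + 13]]) + (-5)·det([[-10, x + 6], [41, -22]]).

Evaluating gives χ_A(x) = x^3 + 3x^2 + 3x + 1 = (x + 1)^3.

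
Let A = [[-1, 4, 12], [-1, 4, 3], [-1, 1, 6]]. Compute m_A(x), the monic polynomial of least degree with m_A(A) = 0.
The characteristic polynomial factors as (x - 3)^3. The minimal polynomial is ∏(x - λ)^{k_λ} where k_λ is the size of the largest Jordan block at λ.

For λ = 3: rank(A - 3I) = 1, and the largest Jordan block has size 2 (the smallest k with rank((A - 3I)^k) = rank((A - 3I)^(k+1))).

So m_A(x) = (x - 3)^2.

m_A(x) = (x - 3)^2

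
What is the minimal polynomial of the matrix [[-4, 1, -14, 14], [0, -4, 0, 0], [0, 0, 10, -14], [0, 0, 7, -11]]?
The characteristic polynomial factors as (x - 3)(x + 4)^3. The minimal polynomial is ∏(x - λ)^{k_λ} where k_λ is the size of the largest Jordan block at λ.

For λ = -4: rank(A + 4I) = 2, and the largest Jordan block has size 2 (the smallest k with rank((A + 4I)^k) = rank((A + 4I)^(k+1))).
For λ = 3: rank(A - 3I) = 3, and the largest Jordan block has size 1 (the smallest k with rank((A - 3I)^k) = rank((A - 3I)^(k+1))).

So m_A(x) = (x - 3)(x + 4)^2.

m_A(x) = (x - 3)(x + 4)^2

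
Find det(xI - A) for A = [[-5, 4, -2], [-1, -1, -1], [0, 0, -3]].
χ_A(x) = (x + 3)^3

xI - A = [[x + 5, -4, 2], [1, x + 1, 1], [0, 0, x + 3]].

Expanding det(xI - A) along the first row:
det(xI - A) = + (x + 5)·det([[x + 1, 1], [0, x + 3]]) - (-4)·det([[1, 1], [0, x + 3]]) + (2)·det([[1, x + 1], [0, 0]]).

Evaluating gives χ_A(x) = x^3 + 9x^2 + 27x + 27 = (x + 3)^3.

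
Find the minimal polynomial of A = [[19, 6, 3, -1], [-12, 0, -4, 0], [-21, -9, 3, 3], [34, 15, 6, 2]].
m_A(x) = (x - 6)^2

The characteristic polynomial factors as (x - 6)^4. The minimal polynomial is ∏(x - λ)^{k_λ} where k_λ is the size of the largest Jordan block at λ.

For λ = 6: rank(A - 6I) = 2, and the largest Jordan block has size 2 (the smallest k with rank((A - 6I)^k) = rank((A - 6I)^(k+1))).

So m_A(x) = (x - 6)^2.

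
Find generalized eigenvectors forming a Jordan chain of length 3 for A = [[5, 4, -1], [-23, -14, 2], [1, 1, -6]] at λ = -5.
v_1 = [[1, -4, -6]]^T, v_2 = [[0, 1, 3]]^T, v_3 = [[1, -3, -2]]^T

We seek v_1 ∈ ker((A + 5I)^3) \ ker((A + 5I)^2), then set v_{i+1} = (A + 5I) v_i.

One such chain is v_1 = [[1, -4, -6]]^T, v_2 = [[0, 1, 3]]^T, v_3 = [[1, -3, -2]]^T. Check: (A + 5I) v_3 = [[0, 0, 0]]^T = 0.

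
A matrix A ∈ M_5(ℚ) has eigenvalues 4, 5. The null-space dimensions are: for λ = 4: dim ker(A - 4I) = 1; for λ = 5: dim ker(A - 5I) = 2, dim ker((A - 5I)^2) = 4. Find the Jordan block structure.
λ = 4: successive nullity increments [1] count blocks of size ≥ k; block sizes are [1].
λ = 5: successive nullity increments [2, 2] count blocks of size ≥ k; block sizes are [2, 2].

Jordan blocks: (4, 1), (5, 2), (5, 2)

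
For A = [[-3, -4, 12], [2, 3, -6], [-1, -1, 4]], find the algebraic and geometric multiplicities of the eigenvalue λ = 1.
algebraic multiplicity 2, geometric multiplicity 2

The characteristic polynomial is (x - 2)(x - 1)^2, so the factor x - 1 appears with exponent 2: the algebraic multiplicity is 2.

rank(A - I) = 1, so the eigenspace has dimension 3 - 1 = 2: the geometric multiplicity is 2.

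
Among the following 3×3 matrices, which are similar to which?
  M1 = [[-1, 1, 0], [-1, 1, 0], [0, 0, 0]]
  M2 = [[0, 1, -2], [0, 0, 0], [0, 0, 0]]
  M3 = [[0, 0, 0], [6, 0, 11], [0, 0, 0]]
Characteristic polynomials: χ_{M1} = x^3, χ_{M2} = x^3, χ_{M3} = x^3.

{M1, M2, M3}: invariant factors x, x^2.

Matrices are similar if and only if their invariant-factor lists agree; the partition into similarity classes is {M1, M2, M3}.

1 class: {M1, M2, M3}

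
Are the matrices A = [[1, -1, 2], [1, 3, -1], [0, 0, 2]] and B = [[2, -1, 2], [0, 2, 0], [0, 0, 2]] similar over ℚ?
Both have characteristic polynomial (x - 2)^3, but the minimal polynomial of A is (x - 2)^3 while the minimal polynomial of B is (x - 2)^2. The minimal polynomial is a similarity invariant, so A and B are not similar.

No.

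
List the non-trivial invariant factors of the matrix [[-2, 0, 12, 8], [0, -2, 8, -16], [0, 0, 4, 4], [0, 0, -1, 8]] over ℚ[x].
The Jordan structure of A has elementary divisors (x + 2), (x + 2), (x - 6)^2. Arranging the block sizes at each eigenvalue in decreasing order and taking row products gives the invariant factors.

Invariant factors (smallest first, each dividing the next): x + 2, (x - 6)^2(x + 2).

Check: the last factor (x - 6)^2(x + 2) is the minimal polynomial, and the product (x - 6)^2(x + 2)^2 is the characteristic polynomial.

x + 2, (x - 6)^2(x + 2)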